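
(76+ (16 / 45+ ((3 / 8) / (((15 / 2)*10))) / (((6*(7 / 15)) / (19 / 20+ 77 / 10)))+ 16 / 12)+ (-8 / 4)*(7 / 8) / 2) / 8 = 9.60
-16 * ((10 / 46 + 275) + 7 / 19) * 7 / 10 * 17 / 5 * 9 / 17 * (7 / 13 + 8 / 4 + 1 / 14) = -4335516 / 299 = -14500.05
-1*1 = -1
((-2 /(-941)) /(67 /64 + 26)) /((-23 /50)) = -0.00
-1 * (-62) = 62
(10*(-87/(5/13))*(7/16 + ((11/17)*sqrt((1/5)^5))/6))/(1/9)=-71253/8 - 37323*sqrt(5)/2125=-8945.90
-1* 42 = -42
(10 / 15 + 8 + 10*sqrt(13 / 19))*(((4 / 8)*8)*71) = 2840*sqrt(247) / 19 + 7384 / 3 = 4810.50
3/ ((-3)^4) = 1/ 27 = 0.04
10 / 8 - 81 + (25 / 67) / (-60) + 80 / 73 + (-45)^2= 28558642 / 14673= 1946.34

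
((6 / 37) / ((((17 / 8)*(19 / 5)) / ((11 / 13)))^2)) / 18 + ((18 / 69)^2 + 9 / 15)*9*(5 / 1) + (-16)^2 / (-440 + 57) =11655447414497375 / 396523722002577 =29.39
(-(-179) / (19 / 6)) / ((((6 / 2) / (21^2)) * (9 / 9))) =157878 / 19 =8309.37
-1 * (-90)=90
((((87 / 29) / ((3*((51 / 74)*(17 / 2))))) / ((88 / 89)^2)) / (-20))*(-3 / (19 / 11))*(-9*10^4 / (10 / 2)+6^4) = -76493097 / 302005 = -253.28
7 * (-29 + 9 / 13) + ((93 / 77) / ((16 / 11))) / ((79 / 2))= -11395015 / 57512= -198.13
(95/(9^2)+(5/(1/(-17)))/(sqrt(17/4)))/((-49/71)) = -6745/3969+710*sqrt(17)/49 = 58.04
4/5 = 0.80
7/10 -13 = -123/10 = -12.30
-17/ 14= -1.21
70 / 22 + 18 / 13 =653 / 143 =4.57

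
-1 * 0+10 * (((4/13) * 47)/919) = 1880/11947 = 0.16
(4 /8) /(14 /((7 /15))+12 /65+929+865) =65 /237144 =0.00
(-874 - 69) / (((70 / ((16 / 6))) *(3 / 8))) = -30176 / 315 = -95.80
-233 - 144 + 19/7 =-374.29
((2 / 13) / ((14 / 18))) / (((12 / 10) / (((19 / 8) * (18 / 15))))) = 171 / 364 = 0.47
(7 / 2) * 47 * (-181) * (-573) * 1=17060788.50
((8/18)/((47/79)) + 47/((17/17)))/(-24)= -1.99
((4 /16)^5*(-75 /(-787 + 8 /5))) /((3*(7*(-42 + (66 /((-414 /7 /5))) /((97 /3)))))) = -278875 /2648430124032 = -0.00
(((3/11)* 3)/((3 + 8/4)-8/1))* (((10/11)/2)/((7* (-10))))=3/1694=0.00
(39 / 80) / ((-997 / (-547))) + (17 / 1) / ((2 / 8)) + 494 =44846453 / 79760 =562.27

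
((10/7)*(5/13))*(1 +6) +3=89/13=6.85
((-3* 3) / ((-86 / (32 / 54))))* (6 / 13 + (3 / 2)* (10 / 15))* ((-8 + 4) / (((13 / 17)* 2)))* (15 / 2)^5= -81759375 / 14534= -5625.39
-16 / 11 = -1.45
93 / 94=0.99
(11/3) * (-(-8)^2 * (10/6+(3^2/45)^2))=-400.50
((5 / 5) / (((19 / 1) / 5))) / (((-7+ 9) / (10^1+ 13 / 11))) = 615 / 418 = 1.47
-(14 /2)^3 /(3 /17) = -5831 /3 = -1943.67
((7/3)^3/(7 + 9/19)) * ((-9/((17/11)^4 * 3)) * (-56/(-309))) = -2671631116/16491304971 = -0.16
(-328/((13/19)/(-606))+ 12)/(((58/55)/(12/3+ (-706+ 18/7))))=-508501350720/2639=-192687135.55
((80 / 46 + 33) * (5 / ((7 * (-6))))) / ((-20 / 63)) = 2397 / 184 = 13.03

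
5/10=1/2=0.50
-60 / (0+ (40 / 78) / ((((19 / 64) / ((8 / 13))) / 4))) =-28899 / 2048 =-14.11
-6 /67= -0.09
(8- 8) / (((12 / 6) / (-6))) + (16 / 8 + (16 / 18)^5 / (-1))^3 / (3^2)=621305555437000 / 1853020188851841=0.34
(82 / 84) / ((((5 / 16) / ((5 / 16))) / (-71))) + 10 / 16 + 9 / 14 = -1633 / 24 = -68.04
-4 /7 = -0.57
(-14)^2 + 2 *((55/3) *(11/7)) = 5326/21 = 253.62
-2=-2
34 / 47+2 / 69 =2440 / 3243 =0.75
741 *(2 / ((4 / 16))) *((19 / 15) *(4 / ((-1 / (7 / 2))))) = -525616 / 5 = -105123.20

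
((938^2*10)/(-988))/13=-2199610/3211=-685.02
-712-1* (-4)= -708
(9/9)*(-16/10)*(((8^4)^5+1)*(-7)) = 64563604257983430712/5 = 12912720851596686142.40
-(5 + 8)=-13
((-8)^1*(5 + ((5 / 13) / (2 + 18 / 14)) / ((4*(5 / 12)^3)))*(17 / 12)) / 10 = -686783 / 112125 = -6.13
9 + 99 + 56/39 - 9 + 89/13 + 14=4730/39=121.28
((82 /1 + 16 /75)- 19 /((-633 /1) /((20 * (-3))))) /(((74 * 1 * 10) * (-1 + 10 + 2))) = 636263 /64407750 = 0.01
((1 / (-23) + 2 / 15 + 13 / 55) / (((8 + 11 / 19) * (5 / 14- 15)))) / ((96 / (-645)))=3540061 / 202895880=0.02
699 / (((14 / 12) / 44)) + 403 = 187357 / 7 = 26765.29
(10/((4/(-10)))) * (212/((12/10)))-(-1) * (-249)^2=172753/3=57584.33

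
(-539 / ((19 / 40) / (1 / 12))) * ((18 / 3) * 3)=-32340 / 19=-1702.11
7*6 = 42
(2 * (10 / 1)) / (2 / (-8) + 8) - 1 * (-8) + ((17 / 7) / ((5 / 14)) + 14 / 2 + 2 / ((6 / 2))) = 11647 / 465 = 25.05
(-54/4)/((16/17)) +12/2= -267/32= -8.34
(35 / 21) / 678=5 / 2034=0.00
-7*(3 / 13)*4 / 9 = -28 / 39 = -0.72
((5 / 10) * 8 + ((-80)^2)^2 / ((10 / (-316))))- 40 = -1294336036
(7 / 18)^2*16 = 2.42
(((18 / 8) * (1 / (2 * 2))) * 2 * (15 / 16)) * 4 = 135 / 32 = 4.22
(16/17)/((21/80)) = 1280/357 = 3.59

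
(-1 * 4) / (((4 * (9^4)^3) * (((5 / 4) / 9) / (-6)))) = 8 / 52301766015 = 0.00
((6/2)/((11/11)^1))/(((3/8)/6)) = 48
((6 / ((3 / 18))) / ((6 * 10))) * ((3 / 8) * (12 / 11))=0.25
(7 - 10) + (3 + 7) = 7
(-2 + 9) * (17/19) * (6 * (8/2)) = 2856/19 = 150.32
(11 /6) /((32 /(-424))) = -583 /24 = -24.29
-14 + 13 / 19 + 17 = 70 / 19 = 3.68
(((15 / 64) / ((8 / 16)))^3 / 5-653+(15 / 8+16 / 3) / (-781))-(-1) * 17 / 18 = -150182906497 / 230326272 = -652.04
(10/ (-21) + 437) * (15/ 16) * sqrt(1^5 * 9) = 137505/ 112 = 1227.72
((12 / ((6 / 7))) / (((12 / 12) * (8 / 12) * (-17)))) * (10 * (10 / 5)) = -420 / 17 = -24.71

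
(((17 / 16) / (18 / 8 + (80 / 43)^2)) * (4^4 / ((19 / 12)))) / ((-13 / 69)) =-1665697536 / 10433527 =-159.65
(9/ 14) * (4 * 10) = 180/ 7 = 25.71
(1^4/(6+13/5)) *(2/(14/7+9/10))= 100/1247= 0.08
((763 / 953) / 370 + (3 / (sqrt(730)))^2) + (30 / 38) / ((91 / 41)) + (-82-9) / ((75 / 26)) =-10406406354577 / 333790322775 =-31.18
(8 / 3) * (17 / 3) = 136 / 9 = 15.11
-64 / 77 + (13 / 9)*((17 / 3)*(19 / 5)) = 314683 / 10395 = 30.27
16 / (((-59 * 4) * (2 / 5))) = -10 / 59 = -0.17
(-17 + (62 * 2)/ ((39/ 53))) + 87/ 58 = 11935/ 78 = 153.01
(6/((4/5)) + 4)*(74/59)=851/59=14.42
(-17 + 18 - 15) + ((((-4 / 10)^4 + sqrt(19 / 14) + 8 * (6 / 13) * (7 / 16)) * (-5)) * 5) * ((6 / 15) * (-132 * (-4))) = -14829.41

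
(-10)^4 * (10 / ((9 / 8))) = 800000 / 9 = 88888.89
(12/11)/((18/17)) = 34/33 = 1.03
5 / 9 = 0.56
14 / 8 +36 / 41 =431 / 164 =2.63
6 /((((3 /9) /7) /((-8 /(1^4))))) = -1008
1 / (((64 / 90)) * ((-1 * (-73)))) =45 / 2336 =0.02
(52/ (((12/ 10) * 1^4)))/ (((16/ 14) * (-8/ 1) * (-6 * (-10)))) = -91/ 1152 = -0.08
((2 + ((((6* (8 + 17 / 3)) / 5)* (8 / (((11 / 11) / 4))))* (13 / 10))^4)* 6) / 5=507761770659022476 / 1953125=259974026577.42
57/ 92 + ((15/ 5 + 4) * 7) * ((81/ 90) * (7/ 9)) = 16063/ 460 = 34.92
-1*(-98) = 98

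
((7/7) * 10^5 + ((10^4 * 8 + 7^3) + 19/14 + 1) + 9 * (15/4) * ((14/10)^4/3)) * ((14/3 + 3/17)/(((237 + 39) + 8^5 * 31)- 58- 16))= 155945923211/181357785000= 0.86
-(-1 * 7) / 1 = 7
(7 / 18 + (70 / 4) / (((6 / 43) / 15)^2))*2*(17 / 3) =247535351 / 108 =2291993.99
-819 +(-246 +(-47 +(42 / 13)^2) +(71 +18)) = -1012.56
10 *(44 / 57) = 440 / 57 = 7.72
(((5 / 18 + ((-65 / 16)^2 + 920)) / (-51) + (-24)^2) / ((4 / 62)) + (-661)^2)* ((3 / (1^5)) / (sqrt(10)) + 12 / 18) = 104711173097 / 352512 + 104711173097* sqrt(10) / 783360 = 719742.26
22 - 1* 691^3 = -329939349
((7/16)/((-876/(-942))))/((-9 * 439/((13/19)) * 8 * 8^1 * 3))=-14287/33669347328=-0.00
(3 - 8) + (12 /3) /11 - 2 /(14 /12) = -489 /77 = -6.35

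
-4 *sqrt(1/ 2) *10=-20 *sqrt(2)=-28.28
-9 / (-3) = 3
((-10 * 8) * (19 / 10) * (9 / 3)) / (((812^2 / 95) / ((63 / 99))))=-5415 / 129514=-0.04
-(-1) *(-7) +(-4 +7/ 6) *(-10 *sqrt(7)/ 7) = -7 +85 *sqrt(7)/ 21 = 3.71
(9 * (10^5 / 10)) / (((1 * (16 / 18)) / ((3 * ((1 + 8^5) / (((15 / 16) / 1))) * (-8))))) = -84937248000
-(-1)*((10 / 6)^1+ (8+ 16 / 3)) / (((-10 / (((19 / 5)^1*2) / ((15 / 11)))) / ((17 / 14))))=-3553 / 350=-10.15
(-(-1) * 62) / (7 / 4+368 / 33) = 8184 / 1703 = 4.81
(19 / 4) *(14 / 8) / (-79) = -133 / 1264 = -0.11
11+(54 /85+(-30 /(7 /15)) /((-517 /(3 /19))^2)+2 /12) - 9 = 965200698487 /344474044530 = 2.80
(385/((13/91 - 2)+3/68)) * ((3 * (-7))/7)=549780/863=637.06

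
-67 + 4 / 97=-6495 / 97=-66.96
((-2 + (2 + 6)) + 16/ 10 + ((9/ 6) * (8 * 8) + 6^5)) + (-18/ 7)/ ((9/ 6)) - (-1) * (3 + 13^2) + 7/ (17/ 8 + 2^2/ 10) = 28466146/ 3535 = 8052.66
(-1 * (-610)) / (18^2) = 305 / 162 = 1.88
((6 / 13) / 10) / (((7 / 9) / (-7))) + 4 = 233 / 65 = 3.58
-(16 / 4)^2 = -16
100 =100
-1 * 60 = -60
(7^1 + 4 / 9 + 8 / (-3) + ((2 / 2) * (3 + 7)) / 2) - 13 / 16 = 1291 / 144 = 8.97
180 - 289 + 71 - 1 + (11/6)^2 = -1283/36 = -35.64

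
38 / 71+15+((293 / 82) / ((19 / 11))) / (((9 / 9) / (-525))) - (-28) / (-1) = -121516155 / 110618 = -1098.52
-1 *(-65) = 65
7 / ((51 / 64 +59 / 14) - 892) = -3136 / 397371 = -0.01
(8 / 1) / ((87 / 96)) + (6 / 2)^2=517 / 29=17.83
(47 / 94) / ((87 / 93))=31 / 58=0.53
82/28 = 41/14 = 2.93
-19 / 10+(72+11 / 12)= 71.02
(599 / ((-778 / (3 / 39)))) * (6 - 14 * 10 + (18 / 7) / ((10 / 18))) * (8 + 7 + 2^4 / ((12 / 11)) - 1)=116627696 / 530985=219.64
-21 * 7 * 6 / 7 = -126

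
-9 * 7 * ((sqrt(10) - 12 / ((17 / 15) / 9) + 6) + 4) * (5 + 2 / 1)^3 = 31333050 / 17 - 21609 * sqrt(10) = 1774786.93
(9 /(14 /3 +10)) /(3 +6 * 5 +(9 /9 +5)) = 9 /572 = 0.02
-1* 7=-7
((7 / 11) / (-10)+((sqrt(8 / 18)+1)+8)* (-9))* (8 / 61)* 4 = -2512 / 55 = -45.67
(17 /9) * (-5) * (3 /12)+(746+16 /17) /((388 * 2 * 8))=-1064179 /474912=-2.24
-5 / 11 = -0.45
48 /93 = 16 /31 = 0.52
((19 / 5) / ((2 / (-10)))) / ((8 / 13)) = -247 / 8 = -30.88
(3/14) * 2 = 3/7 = 0.43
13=13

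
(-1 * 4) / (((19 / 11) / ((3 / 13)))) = -132 / 247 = -0.53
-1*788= -788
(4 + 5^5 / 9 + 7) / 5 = 71.64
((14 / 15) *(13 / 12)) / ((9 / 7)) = 637 / 810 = 0.79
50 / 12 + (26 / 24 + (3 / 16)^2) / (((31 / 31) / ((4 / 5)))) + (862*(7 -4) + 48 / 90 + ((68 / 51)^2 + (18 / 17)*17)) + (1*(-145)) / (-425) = 2611.71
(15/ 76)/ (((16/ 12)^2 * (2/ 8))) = 135/ 304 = 0.44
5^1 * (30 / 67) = 150 / 67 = 2.24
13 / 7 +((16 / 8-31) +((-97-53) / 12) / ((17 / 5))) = -7335 / 238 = -30.82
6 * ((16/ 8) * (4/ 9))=16/ 3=5.33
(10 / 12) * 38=95 / 3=31.67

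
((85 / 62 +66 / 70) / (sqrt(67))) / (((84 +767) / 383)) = 1923043 * sqrt(67) / 123726890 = 0.13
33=33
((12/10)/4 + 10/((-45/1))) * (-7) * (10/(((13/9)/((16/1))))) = -784/13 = -60.31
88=88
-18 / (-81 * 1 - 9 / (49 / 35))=7 / 34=0.21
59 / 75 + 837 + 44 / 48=251611 / 300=838.70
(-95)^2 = 9025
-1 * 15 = -15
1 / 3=0.33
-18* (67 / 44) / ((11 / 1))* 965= -581895 / 242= -2404.52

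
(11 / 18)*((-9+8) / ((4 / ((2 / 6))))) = -11 / 216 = -0.05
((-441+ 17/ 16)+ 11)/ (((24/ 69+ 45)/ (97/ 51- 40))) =306700607/ 851088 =360.36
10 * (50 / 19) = 500 / 19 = 26.32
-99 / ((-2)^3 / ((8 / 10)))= 99 / 10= 9.90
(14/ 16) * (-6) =-21/ 4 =-5.25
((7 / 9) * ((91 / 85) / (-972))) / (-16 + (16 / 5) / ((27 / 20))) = 637 / 10134720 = 0.00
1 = 1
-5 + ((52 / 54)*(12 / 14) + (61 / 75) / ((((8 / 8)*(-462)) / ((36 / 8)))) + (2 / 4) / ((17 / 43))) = -491069 / 168300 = -2.92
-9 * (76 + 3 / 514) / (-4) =351603 / 2056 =171.01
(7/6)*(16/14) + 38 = 118/3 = 39.33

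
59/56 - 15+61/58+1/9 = -186845/14616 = -12.78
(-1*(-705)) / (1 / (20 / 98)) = 7050 / 49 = 143.88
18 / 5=3.60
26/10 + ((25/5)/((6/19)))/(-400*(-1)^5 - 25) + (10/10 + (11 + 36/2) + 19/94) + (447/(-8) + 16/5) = -1677673/84600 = -19.83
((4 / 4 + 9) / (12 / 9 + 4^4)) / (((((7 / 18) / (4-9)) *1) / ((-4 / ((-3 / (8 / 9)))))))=-0.59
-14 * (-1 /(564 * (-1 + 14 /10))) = 35 /564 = 0.06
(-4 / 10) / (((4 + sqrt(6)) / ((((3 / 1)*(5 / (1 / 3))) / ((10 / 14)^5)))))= -605052 / 15625 + 151263*sqrt(6) / 15625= -15.01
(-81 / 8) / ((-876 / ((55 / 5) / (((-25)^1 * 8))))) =-297 / 467200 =-0.00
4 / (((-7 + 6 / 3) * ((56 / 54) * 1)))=-0.77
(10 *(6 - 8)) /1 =-20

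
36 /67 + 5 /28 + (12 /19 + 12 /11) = 956047 /392084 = 2.44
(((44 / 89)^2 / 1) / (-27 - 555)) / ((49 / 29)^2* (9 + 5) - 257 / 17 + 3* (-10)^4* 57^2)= -13839496 / 3212099547737203311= -0.00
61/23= 2.65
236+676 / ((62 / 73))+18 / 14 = 224209 / 217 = 1033.22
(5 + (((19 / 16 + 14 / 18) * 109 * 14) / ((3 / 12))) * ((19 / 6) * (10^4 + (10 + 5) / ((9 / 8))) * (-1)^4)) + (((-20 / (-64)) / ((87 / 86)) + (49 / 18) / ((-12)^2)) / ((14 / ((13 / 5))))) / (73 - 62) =22016243431902733 / 57879360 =380381597.72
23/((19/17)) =391/19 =20.58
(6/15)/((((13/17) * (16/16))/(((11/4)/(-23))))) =-187/2990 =-0.06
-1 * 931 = -931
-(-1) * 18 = 18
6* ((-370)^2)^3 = 15394358454000000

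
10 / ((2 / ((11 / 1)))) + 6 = 61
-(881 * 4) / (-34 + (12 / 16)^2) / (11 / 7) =67.07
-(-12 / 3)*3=12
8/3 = 2.67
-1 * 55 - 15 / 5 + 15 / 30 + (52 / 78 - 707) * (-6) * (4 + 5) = 76169 / 2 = 38084.50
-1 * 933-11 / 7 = -6542 / 7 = -934.57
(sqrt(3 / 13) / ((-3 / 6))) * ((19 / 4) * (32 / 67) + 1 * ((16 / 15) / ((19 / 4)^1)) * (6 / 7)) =-219312 * sqrt(39) / 579215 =-2.36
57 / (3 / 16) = 304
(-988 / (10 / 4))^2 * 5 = 780915.20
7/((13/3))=1.62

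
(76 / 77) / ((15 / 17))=1292 / 1155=1.12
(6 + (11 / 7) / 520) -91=-309389 / 3640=-85.00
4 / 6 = 2 / 3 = 0.67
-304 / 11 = -27.64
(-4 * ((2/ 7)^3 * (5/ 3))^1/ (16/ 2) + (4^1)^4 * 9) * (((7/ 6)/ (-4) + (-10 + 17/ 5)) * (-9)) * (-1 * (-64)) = 15685186336/ 1715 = 9145881.25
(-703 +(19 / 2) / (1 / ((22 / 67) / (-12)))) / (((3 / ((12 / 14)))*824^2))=-565421 / 1910638464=-0.00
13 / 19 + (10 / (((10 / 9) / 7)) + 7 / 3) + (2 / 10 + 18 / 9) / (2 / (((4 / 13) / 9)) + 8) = 131771 / 1995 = 66.05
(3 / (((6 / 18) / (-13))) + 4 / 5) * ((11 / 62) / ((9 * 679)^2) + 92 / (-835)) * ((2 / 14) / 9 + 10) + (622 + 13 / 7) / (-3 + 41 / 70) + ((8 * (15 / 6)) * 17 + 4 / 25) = 3087448464650434319 / 14702864363582850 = 209.99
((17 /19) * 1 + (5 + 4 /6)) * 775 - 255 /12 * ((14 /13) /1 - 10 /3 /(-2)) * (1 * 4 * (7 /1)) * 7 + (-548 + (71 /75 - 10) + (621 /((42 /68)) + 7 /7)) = -764121391 /129675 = -5892.59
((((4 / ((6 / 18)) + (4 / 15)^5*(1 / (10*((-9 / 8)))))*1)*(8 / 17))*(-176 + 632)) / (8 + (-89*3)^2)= 0.04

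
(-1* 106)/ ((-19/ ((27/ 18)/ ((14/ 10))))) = 5.98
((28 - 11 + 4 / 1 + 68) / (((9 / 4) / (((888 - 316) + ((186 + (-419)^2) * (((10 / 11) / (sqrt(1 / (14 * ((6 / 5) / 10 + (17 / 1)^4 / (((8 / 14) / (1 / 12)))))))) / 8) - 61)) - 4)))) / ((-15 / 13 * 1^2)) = -18485389 * sqrt(613885398) / 1620 - 782132 / 45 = -282737835.81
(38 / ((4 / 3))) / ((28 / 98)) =399 / 4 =99.75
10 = 10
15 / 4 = 3.75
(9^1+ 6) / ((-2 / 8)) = -60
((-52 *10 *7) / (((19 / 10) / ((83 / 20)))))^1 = -7950.53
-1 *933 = -933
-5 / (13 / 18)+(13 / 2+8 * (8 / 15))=1499 / 390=3.84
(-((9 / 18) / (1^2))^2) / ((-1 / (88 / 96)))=11 / 48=0.23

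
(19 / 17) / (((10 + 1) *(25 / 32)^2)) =0.17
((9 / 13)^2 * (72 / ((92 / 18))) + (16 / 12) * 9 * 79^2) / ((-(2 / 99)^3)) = -9084272988.90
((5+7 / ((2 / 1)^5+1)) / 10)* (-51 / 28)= -731 / 770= -0.95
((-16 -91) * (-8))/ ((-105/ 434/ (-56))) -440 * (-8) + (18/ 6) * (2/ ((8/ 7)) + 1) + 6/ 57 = 201663.82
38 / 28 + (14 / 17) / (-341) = 109947 / 81158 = 1.35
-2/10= -1/5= -0.20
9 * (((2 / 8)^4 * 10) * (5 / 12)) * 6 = 225 / 256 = 0.88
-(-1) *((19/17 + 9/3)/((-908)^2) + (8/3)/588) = 14031323/3090503304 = 0.00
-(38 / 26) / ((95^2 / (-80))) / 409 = 16 / 505115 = 0.00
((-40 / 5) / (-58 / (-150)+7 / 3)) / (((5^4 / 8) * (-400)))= 1 / 10625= 0.00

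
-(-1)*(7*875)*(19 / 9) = 116375 / 9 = 12930.56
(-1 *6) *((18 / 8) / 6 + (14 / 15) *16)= -1837 / 20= -91.85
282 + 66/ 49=283.35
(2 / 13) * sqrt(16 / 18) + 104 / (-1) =-104 + 4 * sqrt(2) / 39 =-103.85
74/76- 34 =-1255/38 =-33.03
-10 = -10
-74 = -74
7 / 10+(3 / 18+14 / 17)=431 / 255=1.69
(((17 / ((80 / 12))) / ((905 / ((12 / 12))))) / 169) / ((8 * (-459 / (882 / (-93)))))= 49 / 1137910800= 0.00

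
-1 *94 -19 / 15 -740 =-12529 / 15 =-835.27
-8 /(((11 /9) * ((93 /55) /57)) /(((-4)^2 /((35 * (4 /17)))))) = -93024 /217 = -428.68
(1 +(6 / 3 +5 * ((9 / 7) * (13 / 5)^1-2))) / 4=17 / 7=2.43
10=10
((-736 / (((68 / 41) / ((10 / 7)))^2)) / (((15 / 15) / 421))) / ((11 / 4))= -13021698400 / 155771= -83595.14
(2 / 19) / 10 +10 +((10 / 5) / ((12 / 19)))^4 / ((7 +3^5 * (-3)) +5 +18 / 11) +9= 18281807099 / 968831280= 18.87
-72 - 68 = -140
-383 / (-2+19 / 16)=6128 / 13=471.38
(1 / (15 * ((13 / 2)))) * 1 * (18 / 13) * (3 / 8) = 9 / 1690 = 0.01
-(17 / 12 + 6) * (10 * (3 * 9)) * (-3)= 12015 / 2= 6007.50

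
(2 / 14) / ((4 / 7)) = 1 / 4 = 0.25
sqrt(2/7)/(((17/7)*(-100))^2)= 7*sqrt(14)/2890000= 0.00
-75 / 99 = -25 / 33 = -0.76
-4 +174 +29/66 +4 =11513/66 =174.44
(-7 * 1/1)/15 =-7/15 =-0.47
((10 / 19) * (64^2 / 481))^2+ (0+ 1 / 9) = 15183015721 / 751691889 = 20.20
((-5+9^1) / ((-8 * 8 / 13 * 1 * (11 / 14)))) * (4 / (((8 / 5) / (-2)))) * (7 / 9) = 3185 / 792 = 4.02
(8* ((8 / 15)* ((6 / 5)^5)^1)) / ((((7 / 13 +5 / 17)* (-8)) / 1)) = -572832 / 359375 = -1.59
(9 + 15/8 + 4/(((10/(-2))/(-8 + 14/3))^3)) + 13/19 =52303/4104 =12.74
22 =22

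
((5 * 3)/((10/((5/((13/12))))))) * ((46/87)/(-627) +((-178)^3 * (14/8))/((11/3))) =-1468295334280/78793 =-18634844.90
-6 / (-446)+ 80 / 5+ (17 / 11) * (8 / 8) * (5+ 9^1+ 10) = 130265 / 2453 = 53.10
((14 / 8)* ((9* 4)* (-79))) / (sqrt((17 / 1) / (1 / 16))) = -4977* sqrt(17) / 68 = -301.77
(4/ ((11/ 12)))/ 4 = 1.09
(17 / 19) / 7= 17 / 133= 0.13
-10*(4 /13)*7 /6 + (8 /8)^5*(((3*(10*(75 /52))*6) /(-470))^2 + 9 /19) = -239259587 /85117188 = -2.81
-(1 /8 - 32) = 255 /8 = 31.88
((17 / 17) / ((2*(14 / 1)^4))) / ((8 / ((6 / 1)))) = 3 / 307328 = 0.00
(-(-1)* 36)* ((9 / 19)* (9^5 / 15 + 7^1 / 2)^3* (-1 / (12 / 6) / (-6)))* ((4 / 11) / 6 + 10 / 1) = 45692227975056147 / 52250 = 874492401436.48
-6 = -6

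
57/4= 14.25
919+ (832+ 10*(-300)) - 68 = -1317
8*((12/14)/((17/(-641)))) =-30768/119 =-258.55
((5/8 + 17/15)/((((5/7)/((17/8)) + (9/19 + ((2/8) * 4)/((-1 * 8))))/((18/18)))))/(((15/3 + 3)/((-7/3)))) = -3339497/4459320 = -0.75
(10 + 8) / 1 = 18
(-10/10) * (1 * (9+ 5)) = -14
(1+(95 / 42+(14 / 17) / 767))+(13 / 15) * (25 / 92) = 88131571 / 25191348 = 3.50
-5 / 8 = -0.62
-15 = -15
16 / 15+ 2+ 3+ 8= 211 / 15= 14.07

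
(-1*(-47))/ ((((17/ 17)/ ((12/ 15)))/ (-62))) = -11656/ 5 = -2331.20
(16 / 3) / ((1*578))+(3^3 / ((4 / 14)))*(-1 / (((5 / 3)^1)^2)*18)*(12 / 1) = -159274636 / 21675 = -7348.31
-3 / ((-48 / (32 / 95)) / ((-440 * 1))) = -176 / 19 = -9.26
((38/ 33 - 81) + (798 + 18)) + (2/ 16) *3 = 194443/ 264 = 736.53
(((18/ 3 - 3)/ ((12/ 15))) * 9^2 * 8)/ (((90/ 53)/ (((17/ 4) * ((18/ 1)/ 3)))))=72981/ 2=36490.50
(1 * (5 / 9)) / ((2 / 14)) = 35 / 9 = 3.89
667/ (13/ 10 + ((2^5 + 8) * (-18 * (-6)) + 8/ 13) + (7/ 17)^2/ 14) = 12529595/ 81187408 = 0.15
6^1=6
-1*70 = -70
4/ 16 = 1/ 4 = 0.25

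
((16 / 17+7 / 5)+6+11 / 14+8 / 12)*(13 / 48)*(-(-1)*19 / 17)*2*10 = 8635861 / 145656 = 59.29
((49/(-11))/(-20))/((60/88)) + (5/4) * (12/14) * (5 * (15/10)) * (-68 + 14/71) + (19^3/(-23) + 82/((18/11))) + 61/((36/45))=-7369980761/10287900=-716.37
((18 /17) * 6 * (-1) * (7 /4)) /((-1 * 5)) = 189 /85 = 2.22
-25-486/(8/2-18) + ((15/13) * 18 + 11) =3775/91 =41.48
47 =47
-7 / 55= -0.13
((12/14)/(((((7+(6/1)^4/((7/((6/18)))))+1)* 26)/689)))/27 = 53/4392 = 0.01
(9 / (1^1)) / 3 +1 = 4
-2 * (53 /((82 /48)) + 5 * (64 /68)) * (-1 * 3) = 149424 /697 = 214.38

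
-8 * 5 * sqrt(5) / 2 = -20 * sqrt(5) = -44.72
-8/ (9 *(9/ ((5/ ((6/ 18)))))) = -40/ 27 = -1.48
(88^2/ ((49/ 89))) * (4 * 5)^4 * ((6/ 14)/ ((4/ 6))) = 496235520000/ 343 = 1446750787.17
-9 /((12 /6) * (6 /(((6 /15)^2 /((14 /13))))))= -0.11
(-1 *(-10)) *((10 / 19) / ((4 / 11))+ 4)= 1035 / 19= 54.47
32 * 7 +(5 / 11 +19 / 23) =56996 / 253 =225.28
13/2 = 6.50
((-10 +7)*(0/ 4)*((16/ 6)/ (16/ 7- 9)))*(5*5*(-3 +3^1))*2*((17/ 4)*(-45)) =0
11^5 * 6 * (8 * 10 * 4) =309217920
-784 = -784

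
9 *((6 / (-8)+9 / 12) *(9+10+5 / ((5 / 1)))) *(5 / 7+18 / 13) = 0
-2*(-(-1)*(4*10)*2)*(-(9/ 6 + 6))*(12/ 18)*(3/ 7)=2400/ 7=342.86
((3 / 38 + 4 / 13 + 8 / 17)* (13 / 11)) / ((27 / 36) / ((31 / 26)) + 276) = 223169 / 60937503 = 0.00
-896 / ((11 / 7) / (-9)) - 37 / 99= 507995 / 99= 5131.26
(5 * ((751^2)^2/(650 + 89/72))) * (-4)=-458059864321440/46889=-9769026089.73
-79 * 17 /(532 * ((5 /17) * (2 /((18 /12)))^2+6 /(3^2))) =-205479 /96824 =-2.12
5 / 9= 0.56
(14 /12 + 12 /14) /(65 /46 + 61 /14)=1955 /5574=0.35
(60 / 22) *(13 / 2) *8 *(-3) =-4680 / 11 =-425.45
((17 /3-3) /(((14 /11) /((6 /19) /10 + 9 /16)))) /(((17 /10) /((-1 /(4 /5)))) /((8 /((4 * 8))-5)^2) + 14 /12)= 134805 /119822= 1.13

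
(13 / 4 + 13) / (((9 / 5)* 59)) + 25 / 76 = 9725 / 20178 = 0.48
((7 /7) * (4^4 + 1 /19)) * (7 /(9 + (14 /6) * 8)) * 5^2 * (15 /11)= 2208.56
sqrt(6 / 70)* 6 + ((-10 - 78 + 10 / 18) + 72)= -139 / 9 + 6* sqrt(105) / 35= -13.69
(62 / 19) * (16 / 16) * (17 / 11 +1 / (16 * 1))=8773 / 1672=5.25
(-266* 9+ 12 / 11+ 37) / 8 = -25915 / 88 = -294.49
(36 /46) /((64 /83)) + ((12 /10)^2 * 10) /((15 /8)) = 159987 /18400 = 8.69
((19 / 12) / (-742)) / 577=-19 / 5137608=-0.00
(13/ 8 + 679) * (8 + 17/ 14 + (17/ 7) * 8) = 2183445/ 112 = 19495.04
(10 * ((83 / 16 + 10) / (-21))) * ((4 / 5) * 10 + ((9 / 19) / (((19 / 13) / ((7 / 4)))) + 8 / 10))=-5478111 / 80864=-67.74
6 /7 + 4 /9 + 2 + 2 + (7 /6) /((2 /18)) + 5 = 2621 /126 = 20.80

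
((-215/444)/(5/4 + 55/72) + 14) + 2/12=89657/6438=13.93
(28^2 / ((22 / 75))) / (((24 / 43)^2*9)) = 2265025 / 2376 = 953.29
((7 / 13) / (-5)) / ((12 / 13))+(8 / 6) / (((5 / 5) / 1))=1.22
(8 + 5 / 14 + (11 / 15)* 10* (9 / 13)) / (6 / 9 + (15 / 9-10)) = -7335 / 4186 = -1.75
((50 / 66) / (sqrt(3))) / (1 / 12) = 100 * sqrt(3) / 33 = 5.25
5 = 5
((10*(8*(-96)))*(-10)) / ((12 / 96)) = 614400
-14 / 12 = -7 / 6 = -1.17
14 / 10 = 7 / 5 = 1.40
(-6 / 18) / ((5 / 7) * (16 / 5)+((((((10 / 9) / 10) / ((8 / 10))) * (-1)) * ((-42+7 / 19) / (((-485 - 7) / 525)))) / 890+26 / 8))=-46590432 / 772764985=-0.06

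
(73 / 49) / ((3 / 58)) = 4234 / 147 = 28.80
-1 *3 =-3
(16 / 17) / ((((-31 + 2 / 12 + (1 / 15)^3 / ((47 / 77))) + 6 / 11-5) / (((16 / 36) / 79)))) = -24816000 / 165382635083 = -0.00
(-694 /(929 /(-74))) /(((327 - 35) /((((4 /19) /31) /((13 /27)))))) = 1386612 /519274769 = 0.00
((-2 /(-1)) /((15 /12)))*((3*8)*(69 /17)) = 13248 /85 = 155.86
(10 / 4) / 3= 5 / 6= 0.83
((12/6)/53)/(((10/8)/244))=1952/265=7.37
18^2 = 324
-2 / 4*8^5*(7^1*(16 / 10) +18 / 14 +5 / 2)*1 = -8593408 / 35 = -245525.94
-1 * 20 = -20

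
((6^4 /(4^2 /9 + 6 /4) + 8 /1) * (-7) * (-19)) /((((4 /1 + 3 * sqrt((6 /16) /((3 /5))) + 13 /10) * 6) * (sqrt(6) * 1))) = 475.84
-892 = -892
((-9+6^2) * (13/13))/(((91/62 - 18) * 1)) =-1.63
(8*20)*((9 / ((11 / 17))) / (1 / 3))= 73440 / 11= 6676.36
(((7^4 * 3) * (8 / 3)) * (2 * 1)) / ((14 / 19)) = 52136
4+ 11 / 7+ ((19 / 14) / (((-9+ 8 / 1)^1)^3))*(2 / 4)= 137 / 28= 4.89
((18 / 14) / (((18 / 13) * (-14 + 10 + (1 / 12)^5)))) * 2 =-3234816 / 6967289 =-0.46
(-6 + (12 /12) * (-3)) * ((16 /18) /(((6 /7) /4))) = -112 /3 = -37.33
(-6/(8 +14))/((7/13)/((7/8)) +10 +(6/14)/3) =-273/10769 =-0.03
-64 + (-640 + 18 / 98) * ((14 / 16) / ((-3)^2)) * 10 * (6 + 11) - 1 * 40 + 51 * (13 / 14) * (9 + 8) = -2488165 / 252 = -9873.67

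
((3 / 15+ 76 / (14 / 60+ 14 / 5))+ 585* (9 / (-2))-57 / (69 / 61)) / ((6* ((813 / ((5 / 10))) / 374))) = -1155749947 / 11344060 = -101.88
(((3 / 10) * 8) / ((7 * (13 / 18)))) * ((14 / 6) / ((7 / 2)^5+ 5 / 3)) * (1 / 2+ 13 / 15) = 47232 / 16438825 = 0.00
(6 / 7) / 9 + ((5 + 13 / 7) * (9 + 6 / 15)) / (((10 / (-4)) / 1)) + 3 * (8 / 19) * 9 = -142834 / 9975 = -14.32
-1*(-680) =680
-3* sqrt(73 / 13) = -3* sqrt(949) / 13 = -7.11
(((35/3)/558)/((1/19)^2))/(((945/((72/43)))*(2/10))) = 7220/107973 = 0.07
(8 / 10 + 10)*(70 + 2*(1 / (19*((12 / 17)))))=71973 / 95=757.61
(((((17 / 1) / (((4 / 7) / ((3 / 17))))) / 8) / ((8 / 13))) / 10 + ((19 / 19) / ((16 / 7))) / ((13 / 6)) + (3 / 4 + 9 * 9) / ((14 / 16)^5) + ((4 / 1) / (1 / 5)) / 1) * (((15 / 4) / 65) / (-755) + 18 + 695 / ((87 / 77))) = 217349248261389817597 / 1910482507315200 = 113766.68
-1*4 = -4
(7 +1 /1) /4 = 2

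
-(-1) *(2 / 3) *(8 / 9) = 16 / 27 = 0.59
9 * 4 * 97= 3492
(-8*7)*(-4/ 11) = 224/ 11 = 20.36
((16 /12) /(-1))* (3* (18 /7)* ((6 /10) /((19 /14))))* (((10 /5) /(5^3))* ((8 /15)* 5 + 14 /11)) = -7488 /26125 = -0.29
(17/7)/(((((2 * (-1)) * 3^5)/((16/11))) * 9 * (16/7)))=-17/48114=-0.00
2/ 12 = 1/ 6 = 0.17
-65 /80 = -13 /16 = -0.81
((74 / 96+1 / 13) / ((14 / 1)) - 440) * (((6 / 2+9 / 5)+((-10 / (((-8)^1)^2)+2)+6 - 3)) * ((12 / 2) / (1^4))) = -5930228873 / 232960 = -25456.00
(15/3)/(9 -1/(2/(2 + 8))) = 1.25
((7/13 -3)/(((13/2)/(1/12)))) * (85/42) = -680/10647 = -0.06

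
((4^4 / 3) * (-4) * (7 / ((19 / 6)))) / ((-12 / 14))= 880.28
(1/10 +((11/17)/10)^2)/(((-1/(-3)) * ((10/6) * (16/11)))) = 298089/2312000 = 0.13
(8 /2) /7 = 4 /7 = 0.57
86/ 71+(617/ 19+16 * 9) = 239697/ 1349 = 177.68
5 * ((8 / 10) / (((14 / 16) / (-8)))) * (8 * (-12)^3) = 3538944 / 7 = 505563.43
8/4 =2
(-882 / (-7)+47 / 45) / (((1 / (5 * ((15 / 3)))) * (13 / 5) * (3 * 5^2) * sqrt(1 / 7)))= 5717 * sqrt(7) / 351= 43.09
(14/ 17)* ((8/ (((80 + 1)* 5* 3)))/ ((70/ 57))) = 152/ 34425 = 0.00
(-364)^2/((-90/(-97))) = 6426056/45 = 142801.24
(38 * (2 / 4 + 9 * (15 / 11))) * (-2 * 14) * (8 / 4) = -298984 / 11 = -27180.36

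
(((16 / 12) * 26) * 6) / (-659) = -208 / 659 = -0.32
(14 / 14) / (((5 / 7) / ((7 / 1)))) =49 / 5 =9.80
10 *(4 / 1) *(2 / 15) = 16 / 3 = 5.33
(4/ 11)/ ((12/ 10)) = 10/ 33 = 0.30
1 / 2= 0.50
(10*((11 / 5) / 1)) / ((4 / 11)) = 121 / 2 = 60.50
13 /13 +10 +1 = 12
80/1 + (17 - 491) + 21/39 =-5115/13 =-393.46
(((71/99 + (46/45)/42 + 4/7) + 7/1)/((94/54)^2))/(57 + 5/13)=30330963/634446890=0.05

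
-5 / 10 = -1 / 2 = -0.50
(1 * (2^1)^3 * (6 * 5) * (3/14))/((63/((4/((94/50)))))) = 1.74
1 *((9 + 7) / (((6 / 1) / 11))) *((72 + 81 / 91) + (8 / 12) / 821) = 1437678968 / 672399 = 2138.13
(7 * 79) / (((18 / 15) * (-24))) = -19.20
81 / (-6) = -27 / 2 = -13.50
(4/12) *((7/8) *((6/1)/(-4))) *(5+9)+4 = -17/8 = -2.12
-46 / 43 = -1.07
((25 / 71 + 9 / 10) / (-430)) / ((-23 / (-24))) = -5334 / 1755475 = -0.00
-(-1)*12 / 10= 6 / 5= 1.20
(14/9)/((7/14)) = 28/9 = 3.11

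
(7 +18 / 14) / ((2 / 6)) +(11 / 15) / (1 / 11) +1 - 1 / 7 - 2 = 31.78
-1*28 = -28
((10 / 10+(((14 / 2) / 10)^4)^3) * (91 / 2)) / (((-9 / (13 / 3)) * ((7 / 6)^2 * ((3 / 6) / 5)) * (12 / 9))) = -171339177536969 / 1400000000000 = -122.39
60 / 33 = 20 / 11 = 1.82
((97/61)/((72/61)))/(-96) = -97/6912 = -0.01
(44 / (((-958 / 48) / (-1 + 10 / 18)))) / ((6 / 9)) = 704 / 479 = 1.47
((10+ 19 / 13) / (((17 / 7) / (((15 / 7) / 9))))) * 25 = 18625 / 663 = 28.09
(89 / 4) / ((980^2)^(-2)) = 20522691560000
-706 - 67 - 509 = -1282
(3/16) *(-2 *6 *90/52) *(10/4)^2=-10125/416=-24.34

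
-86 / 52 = -43 / 26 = -1.65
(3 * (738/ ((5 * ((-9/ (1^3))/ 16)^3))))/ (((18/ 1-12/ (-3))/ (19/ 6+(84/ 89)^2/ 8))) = -13081458688/ 35288055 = -370.71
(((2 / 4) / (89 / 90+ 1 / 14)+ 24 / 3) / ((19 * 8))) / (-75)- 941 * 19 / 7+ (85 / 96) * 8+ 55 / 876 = -9911302458149 / 3891367200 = -2547.00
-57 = -57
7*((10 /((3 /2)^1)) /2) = 70 /3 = 23.33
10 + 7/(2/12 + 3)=232/19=12.21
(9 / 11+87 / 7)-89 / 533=536807 / 41041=13.08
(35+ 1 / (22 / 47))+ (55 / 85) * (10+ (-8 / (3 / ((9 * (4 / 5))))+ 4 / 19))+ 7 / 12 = 6801077 / 213180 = 31.90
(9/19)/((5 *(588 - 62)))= 9/49970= 0.00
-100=-100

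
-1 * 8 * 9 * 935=-67320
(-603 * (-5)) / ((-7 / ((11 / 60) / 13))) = -6.07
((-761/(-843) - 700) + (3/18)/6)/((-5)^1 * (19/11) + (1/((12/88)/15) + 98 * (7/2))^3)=-0.00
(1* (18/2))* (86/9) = 86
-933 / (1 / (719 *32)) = -21466464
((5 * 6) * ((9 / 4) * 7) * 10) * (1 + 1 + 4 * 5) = 103950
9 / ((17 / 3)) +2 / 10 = 152 / 85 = 1.79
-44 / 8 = -11 / 2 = -5.50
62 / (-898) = -31 / 449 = -0.07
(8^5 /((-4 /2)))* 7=-114688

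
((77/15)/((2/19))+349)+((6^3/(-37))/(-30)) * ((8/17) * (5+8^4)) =2918477/3774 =773.31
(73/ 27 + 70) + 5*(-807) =-106982/ 27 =-3962.30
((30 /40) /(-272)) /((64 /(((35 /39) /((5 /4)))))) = -7 /226304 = -0.00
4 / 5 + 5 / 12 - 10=-8.78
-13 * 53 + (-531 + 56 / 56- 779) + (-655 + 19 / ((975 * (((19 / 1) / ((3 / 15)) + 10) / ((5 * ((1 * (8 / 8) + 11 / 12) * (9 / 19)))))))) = -2653.00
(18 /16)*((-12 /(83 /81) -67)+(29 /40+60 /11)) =-23839587 /292160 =-81.60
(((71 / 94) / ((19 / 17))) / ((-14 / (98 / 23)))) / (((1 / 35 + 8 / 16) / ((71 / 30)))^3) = -1037228583377 / 56179546218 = -18.46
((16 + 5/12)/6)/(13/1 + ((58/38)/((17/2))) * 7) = 63631/331560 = 0.19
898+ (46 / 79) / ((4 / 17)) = 142275 / 158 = 900.47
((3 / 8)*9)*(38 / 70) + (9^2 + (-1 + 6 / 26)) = 298709 / 3640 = 82.06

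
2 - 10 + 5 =-3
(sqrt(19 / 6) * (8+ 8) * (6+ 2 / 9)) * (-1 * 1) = -448 * sqrt(114) / 27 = -177.16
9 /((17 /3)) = 27 /17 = 1.59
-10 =-10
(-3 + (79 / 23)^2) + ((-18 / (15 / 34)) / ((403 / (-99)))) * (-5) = -8808122 / 213187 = -41.32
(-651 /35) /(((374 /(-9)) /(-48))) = -20088 /935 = -21.48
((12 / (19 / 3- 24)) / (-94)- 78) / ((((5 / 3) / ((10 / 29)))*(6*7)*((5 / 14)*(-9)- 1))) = 388560 / 4262101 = 0.09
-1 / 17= -0.06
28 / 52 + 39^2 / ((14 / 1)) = 19871 / 182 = 109.18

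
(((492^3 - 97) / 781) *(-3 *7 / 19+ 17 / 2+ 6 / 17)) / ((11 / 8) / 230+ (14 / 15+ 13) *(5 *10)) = 1695.85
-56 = -56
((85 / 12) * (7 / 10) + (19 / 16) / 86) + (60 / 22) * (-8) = -764945 / 45408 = -16.85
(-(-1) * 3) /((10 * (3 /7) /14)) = 49 /5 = 9.80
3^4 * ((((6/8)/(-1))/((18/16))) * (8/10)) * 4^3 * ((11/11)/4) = -3456/5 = -691.20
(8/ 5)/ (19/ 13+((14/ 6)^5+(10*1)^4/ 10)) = 0.00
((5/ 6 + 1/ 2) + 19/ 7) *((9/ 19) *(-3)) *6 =-4590/ 133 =-34.51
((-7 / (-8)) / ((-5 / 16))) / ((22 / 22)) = -14 / 5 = -2.80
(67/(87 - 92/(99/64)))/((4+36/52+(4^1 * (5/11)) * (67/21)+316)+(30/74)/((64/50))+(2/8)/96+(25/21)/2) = 94335905664/12688856118725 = 0.01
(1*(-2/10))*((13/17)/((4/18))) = -117/170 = -0.69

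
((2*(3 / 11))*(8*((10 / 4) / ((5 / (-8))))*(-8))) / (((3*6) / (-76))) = -19456 / 33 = -589.58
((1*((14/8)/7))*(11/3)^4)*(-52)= -190333/81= -2349.79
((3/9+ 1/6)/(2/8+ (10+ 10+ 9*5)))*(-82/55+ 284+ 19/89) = 922618/425865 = 2.17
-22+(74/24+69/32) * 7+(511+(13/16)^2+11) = 412675/768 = 537.34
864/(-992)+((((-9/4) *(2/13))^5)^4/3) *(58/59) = -15872770591391047307274907545951/18224292164669004669815110500352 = -0.87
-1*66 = -66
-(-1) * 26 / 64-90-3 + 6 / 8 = -2939 / 32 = -91.84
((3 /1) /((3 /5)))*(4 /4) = 5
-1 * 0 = 0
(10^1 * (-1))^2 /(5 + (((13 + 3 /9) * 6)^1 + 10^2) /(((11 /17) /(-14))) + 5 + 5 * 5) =-0.03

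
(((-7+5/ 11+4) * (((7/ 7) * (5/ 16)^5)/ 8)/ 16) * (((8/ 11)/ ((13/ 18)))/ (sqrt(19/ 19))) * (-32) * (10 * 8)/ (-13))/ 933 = -328125/ 26049081344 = -0.00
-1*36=-36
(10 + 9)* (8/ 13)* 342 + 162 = 4160.77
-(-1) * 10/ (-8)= -5/ 4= -1.25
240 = 240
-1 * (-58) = 58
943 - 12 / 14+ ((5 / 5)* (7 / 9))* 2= 59453 / 63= 943.70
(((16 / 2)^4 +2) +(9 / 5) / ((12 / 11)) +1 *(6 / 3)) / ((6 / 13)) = 1066429 / 120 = 8886.91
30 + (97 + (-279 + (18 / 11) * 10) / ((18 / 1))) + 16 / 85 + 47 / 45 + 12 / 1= 2114551 / 16830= 125.64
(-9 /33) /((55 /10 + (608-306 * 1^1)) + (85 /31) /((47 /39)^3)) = -6437026 /7294722325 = -0.00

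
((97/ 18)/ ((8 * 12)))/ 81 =97/ 139968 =0.00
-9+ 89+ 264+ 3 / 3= 345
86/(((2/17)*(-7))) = -731/7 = -104.43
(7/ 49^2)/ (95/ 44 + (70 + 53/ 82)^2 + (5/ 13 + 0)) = 480766/ 823433456433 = 0.00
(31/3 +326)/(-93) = -1009/279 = -3.62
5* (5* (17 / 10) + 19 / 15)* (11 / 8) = 3223 / 48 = 67.15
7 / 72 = 0.10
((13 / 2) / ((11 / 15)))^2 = 38025 / 484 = 78.56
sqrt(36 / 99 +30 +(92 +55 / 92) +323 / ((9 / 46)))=sqrt(4087525937) / 1518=42.12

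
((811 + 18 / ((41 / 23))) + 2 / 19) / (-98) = -639717 / 76342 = -8.38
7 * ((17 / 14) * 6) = 51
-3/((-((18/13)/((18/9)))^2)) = 169/27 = 6.26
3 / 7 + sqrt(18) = 3 / 7 + 3 * sqrt(2) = 4.67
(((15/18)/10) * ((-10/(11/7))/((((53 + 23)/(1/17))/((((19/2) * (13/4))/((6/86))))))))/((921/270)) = -97825/1837088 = -0.05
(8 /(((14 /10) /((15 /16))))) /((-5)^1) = -15 /14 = -1.07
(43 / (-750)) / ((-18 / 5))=0.02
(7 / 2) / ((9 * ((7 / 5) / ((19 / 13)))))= 95 / 234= 0.41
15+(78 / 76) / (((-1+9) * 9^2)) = 123133 / 8208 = 15.00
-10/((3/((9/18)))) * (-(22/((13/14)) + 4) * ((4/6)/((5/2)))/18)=80/117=0.68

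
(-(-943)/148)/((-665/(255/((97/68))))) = -817581/477337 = -1.71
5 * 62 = 310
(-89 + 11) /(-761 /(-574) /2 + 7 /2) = -18.74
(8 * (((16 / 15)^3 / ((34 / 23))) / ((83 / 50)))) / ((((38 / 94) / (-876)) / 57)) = -10343284736 / 21165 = -488697.60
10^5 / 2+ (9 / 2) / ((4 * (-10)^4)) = 4000000009 / 80000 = 50000.00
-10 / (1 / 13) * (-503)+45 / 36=261565 / 4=65391.25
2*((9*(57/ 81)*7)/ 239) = 266/ 717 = 0.37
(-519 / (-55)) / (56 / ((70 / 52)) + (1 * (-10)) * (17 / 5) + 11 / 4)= 692 / 759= 0.91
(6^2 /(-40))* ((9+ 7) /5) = -2.88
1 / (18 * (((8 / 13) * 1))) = 13 / 144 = 0.09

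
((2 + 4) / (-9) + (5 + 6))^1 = 10.33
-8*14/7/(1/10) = -160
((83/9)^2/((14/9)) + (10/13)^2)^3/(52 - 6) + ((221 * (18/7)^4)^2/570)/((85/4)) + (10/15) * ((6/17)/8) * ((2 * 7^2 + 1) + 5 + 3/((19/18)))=29827024737410558020444819/2620803595738627681200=11380.87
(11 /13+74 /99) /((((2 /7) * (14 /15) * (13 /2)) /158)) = 810145 /5577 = 145.27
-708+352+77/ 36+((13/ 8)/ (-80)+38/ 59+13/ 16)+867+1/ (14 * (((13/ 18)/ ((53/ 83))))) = 1320979511681/ 2566811520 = 514.64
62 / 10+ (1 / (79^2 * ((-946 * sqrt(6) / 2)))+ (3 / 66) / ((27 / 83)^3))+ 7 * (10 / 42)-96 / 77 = 120343357 / 15155910-sqrt(6) / 17711958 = 7.94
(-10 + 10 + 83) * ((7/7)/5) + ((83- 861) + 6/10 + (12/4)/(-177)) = -224441/295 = -760.82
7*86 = 602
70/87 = 0.80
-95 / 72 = -1.32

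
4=4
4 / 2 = 2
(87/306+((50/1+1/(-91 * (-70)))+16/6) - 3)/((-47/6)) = -16227626/2544815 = -6.38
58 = 58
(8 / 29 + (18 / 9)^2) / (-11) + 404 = 128752 / 319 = 403.61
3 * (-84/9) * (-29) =812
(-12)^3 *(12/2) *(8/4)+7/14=-41471/2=-20735.50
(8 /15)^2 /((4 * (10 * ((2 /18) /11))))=88 /125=0.70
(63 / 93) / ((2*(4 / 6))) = 0.51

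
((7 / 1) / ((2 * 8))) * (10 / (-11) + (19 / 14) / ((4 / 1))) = -351 / 1408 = -0.25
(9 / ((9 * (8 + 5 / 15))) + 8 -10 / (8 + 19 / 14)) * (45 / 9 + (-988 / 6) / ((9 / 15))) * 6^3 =-410385.53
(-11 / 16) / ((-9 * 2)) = 11 / 288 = 0.04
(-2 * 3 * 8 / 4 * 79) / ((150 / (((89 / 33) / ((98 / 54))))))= -126558 / 13475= -9.39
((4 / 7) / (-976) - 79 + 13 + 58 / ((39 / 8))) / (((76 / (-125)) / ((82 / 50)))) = 738803395 / 5062512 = 145.94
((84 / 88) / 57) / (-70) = -0.00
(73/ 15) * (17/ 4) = 1241/ 60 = 20.68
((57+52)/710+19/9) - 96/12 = -36649/6390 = -5.74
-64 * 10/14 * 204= -65280/7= -9325.71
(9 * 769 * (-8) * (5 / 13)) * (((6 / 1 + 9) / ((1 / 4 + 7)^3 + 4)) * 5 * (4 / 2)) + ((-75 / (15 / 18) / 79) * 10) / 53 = -13997393100 / 1687361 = -8295.43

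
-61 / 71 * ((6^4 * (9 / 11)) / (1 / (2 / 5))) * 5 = -1423008 / 781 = -1822.03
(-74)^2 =5476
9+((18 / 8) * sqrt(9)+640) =2623 / 4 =655.75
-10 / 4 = -5 / 2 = -2.50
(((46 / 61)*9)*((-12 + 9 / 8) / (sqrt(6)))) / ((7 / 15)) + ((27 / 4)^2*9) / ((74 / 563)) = 3693843 / 1184 - 90045*sqrt(6) / 3416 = 3055.23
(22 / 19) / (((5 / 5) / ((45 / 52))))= 495 / 494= 1.00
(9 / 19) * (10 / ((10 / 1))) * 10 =90 / 19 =4.74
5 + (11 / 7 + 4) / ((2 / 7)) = 49 / 2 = 24.50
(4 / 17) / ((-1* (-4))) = 1 / 17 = 0.06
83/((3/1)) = 83/3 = 27.67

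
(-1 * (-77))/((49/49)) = 77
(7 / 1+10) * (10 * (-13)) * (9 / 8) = -9945 / 4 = -2486.25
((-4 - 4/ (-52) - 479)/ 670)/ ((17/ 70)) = -43946/ 14807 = -2.97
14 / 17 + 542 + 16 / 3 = 27956 / 51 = 548.16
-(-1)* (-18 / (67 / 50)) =-900 / 67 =-13.43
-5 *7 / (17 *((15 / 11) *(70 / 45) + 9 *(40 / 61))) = -14091 / 54910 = -0.26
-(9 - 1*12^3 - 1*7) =1726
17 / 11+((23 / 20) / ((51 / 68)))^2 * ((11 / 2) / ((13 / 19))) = 20.44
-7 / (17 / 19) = -133 / 17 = -7.82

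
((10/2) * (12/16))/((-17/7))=-105/68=-1.54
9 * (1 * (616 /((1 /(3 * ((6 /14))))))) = 7128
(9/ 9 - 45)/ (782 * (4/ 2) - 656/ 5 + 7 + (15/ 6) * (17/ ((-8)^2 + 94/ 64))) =-92180/ 3017741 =-0.03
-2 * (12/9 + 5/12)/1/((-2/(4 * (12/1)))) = 84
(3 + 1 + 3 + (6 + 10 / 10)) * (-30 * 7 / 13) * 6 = -17640 / 13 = -1356.92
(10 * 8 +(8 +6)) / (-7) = -13.43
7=7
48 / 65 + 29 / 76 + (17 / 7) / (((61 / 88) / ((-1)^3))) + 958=2015758391 / 2109380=955.62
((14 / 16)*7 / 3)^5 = 282475249 / 7962624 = 35.48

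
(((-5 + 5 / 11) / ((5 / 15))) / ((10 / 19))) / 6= -4.32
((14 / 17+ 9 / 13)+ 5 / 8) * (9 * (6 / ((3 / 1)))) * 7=269.75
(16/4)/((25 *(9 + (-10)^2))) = 4/2725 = 0.00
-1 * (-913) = 913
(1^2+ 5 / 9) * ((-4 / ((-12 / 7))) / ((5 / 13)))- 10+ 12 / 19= 176 / 2565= 0.07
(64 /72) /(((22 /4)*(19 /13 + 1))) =0.07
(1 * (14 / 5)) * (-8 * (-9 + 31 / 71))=68096 / 355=191.82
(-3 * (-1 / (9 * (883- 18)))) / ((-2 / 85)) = -17 / 1038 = -0.02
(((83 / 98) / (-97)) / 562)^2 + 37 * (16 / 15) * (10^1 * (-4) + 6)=-574472011866633817 / 428114078795760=-1341.87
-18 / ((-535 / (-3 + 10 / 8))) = -63 / 1070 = -0.06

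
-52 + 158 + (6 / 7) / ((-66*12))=97943 / 924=106.00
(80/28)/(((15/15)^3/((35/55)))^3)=980/1331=0.74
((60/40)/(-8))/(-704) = 3/11264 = 0.00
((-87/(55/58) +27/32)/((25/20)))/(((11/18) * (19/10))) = -1439883/22990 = -62.63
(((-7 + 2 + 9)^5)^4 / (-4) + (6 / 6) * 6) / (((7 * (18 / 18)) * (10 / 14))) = -274877906938 / 5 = -54975581387.60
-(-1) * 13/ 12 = 13/ 12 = 1.08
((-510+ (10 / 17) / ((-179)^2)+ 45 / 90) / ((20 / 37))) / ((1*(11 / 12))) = -61610130753 / 59916670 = -1028.26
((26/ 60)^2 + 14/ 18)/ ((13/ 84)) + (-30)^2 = 883583/ 975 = 906.24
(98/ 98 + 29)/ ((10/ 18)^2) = 486/ 5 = 97.20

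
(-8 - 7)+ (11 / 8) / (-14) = -1691 / 112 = -15.10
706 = 706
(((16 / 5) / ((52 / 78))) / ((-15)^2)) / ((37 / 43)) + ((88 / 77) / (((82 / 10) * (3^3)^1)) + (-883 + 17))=-31035608698 / 35839125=-865.97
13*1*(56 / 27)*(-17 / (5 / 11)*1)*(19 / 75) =-2586584 / 10125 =-255.47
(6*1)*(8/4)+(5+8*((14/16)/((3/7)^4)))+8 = 18832/81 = 232.49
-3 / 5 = -0.60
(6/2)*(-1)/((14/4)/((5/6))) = -5/7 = -0.71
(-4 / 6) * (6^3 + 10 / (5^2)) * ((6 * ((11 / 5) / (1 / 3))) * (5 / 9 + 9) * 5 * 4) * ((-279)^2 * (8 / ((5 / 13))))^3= -2896292119828806677579268096 / 625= -4634067391726090684126829.00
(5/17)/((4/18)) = 45/34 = 1.32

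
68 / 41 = 1.66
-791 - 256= -1047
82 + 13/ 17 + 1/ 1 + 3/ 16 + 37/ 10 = 119207/ 1360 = 87.65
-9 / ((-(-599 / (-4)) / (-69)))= -2484 / 599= -4.15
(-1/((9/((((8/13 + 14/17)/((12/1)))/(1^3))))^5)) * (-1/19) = 418195493/18926813158999360992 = 0.00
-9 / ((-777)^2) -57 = -3823618 / 67081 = -57.00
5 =5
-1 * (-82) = 82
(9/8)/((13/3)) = 27/104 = 0.26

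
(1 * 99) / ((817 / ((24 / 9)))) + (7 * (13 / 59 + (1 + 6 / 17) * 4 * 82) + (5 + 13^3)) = 5310.22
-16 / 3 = -5.33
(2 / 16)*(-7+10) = 3 / 8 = 0.38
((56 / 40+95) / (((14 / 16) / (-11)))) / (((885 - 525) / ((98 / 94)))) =-37114 / 10575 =-3.51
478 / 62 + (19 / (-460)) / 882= 96966491 / 12577320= 7.71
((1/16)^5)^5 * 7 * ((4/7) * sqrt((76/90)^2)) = 19/7130534626283790383418955530240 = 0.00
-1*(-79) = 79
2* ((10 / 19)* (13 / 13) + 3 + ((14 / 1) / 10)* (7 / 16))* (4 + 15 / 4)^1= 195021 / 3040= 64.15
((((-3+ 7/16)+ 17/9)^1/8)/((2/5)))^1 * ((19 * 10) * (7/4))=-322525/4608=-69.99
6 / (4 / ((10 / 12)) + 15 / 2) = 0.49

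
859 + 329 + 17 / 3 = 1193.67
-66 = -66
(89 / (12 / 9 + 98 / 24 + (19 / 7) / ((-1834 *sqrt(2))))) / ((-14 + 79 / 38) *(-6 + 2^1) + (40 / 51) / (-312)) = 14767326195804 *sqrt(2) / 313690620598691653 + 108095532373794420 / 313690620598691653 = 0.34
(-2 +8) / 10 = 3 / 5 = 0.60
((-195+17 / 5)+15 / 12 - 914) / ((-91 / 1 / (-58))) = -49271 / 70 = -703.87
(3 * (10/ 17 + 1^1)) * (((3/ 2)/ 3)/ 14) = 81/ 476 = 0.17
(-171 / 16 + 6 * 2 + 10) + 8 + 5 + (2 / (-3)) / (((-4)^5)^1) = 24.31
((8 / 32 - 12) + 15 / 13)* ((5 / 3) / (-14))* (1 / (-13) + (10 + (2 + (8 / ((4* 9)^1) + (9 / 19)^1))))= 1016885 / 63882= 15.92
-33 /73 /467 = -33 /34091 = -0.00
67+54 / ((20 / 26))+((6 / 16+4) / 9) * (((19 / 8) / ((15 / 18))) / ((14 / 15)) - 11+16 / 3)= 1174433 / 8640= 135.93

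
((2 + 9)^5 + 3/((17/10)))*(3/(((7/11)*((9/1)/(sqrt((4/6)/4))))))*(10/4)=150584335*sqrt(6)/4284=86100.56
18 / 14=9 / 7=1.29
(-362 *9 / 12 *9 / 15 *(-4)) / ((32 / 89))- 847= 77221 / 80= 965.26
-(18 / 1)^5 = -1889568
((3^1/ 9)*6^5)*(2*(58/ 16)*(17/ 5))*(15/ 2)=479196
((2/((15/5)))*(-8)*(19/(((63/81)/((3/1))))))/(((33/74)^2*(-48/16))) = 1664704/2541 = 655.14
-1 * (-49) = 49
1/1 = 1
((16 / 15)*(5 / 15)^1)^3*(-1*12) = -0.54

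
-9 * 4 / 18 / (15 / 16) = -32 / 15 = -2.13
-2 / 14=-1 / 7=-0.14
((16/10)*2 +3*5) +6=121/5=24.20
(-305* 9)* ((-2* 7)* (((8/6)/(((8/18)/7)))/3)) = 269010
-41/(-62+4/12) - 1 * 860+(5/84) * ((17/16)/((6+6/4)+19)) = -5662109107/6588960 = -859.33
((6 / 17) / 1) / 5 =6 / 85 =0.07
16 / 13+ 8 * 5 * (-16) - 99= -9591 / 13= -737.77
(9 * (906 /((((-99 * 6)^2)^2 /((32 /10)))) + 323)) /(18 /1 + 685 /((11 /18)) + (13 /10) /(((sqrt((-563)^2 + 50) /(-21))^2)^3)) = 2.55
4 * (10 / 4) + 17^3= 4923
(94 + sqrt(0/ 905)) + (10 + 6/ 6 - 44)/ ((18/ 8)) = 238/ 3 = 79.33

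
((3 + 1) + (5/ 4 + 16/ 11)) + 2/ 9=2743/ 396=6.93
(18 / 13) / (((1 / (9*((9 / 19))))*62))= 729 / 7657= 0.10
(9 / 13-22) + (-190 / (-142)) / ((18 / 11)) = -340421 / 16614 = -20.49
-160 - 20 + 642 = 462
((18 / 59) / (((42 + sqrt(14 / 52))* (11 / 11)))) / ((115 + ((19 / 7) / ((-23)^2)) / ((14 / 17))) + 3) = 145572336 / 2364537992611 - 133308* sqrt(182) / 2364537992611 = 0.00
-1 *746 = -746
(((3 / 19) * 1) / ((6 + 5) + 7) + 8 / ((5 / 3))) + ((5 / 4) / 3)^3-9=-676157 / 164160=-4.12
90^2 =8100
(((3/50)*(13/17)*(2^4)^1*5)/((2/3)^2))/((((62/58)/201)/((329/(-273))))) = -4931334/2635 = -1871.47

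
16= 16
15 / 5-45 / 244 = 687 / 244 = 2.82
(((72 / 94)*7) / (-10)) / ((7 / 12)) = -216 / 235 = -0.92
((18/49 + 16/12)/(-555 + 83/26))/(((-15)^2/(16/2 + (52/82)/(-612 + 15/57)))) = -141583000/1292185897569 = -0.00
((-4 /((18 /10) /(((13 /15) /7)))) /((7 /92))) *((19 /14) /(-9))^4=-38965979 /20841167403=-0.00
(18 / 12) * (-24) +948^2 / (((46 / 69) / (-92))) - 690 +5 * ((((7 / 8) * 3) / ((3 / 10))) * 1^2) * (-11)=-496089437 / 4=-124022359.25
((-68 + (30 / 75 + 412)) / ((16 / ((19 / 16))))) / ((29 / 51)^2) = 42549759 / 538240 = 79.05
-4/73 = -0.05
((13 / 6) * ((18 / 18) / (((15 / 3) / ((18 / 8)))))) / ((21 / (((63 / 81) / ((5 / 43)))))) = 559 / 1800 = 0.31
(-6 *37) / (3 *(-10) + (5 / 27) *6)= 999 / 130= 7.68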